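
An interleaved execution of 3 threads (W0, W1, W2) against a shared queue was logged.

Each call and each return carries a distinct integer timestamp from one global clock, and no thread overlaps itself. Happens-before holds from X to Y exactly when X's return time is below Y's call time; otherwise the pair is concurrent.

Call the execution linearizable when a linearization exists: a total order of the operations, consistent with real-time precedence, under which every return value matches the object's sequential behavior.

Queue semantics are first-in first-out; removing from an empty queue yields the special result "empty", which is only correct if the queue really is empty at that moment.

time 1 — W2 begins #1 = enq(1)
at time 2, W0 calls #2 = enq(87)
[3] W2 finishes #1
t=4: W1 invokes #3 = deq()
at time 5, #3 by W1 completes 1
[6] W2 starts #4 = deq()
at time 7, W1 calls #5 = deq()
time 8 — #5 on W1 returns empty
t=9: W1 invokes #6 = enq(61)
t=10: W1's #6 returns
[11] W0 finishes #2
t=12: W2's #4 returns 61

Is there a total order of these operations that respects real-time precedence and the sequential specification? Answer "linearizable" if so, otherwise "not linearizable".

a witness: #1, #3, #5, #6, #2, #4
step 1: #1 enq(1) — queue <1>
step 2: #3 deq() → 1 — queue <>
step 3: #5 deq() → empty — queue <>
step 4: #6 enq(61) — queue <61>
step 5: #2 enq(87) — queue <61,87>
step 6: #4 deq() → 61 — queue <87>

linearizable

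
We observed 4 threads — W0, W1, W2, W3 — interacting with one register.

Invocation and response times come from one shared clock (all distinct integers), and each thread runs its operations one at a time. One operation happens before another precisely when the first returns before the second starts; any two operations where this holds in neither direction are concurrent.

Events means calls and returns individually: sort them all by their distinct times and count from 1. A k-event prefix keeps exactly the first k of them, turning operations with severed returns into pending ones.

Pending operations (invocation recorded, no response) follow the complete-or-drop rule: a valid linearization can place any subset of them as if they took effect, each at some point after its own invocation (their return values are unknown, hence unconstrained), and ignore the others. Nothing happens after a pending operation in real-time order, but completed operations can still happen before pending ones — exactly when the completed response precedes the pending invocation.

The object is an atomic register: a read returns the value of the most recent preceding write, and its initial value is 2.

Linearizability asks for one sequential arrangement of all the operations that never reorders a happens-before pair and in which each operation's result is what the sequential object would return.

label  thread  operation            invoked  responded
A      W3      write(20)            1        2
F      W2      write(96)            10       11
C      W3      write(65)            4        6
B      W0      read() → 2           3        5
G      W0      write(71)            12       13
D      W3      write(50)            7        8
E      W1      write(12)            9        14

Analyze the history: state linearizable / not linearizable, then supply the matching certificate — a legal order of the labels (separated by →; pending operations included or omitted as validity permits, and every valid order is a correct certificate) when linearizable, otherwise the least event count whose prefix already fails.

events 1..4 are fine; event 5 — the response of B at time 5 — makes the prefix non-linearizable
exhaustive check: the 2 completed register ops admit one real-time order; illegal
no completion choice of the 1 pending operation (C) rescues it — every subset was tried
one such order, A, B (pending dropped), breaks at step 2 where B read() → 2 is illegal

not linearizable — minimal violating prefix: 5 events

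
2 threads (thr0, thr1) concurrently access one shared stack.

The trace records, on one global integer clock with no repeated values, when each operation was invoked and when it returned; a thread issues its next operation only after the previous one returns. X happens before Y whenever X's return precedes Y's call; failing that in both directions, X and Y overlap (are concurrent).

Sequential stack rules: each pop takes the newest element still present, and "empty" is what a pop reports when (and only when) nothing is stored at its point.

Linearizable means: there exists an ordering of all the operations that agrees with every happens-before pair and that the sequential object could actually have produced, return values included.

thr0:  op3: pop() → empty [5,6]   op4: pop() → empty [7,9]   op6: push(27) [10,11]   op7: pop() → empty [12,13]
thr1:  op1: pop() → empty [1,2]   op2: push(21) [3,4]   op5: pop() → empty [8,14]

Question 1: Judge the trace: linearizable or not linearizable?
not linearizable

the violation lands at event 6, op3's response at time 6: events 1..5 linearize, events 1..6 do not
a single order respects real time; the 3 completed stack operations fail replay along it
sample order op1, op2, op3 stalls at step 3 — op3 pop() → empty has no legal effect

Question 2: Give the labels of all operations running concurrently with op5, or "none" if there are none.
op4, op6, op7

concurrent with op5 ([8,14]): every op whose interval crosses 8..14
op1 [1,2]: before
op2 [3,4]: before
op3 [5,6]: before
op4 [7,9]: concurrent
op6 [10,11]: concurrent
op7 [12,13]: concurrent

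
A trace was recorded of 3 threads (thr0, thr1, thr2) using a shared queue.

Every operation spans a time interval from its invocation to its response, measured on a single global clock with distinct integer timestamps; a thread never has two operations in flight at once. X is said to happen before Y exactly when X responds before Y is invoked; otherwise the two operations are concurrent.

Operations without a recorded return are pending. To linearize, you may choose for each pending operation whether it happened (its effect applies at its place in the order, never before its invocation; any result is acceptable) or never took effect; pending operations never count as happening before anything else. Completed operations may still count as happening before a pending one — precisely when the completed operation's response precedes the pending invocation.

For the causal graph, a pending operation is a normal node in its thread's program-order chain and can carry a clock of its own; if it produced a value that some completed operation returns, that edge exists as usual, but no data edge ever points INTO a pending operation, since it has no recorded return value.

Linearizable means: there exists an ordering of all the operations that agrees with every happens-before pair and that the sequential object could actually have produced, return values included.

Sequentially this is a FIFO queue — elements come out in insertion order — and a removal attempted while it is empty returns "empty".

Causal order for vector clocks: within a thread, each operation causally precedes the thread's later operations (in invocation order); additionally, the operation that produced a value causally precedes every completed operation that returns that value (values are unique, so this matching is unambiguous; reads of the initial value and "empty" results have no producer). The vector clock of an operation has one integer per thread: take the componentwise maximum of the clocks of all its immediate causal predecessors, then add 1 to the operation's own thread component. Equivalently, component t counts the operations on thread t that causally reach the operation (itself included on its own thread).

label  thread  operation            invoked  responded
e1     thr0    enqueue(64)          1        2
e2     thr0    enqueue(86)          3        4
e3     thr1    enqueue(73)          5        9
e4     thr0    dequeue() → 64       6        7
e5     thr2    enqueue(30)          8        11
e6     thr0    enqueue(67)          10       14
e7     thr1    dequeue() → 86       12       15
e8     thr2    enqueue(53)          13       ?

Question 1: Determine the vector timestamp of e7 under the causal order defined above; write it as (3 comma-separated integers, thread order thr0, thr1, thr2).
(2, 2, 0)

VC(e5, invoked at 8): no causal predecessors; +1 on thr2 → (0, 0, 1)
VC(e3, invoked at 5): no causal predecessors; +1 on thr1 → (0, 1, 0)
VC(e1, invoked at 1): no causal predecessors; +1 on thr0 → (1, 0, 0)
VC(e8, invoked at 13): max of VC(e5)=(0, 0, 1), then +1 on thread thr2 → (0, 0, 2)
VC(e2, invoked at 3): max of VC(e1)=(1, 0, 0), then +1 on thread thr0 → (2, 0, 0)
VC(e4, invoked at 6): max of VC(e1)=(1, 0, 0), VC(e2)=(2, 0, 0), then +1 on thread thr0 → (3, 0, 0)
VC(e7, invoked at 12): max of VC(e2)=(2, 0, 0), VC(e3)=(0, 1, 0), then +1 on thread thr1 → (2, 2, 0)
VC(e6, invoked at 10): max of VC(e4)=(3, 0, 0), then +1 on thread thr0 → (4, 0, 0)
target: VC(e7) = (2, 2, 0)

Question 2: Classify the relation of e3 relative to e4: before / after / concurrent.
concurrent

e3 spans [5,9], e4 spans [6,7]
the intervals overlap in both directions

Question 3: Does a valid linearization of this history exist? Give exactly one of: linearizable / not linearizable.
linearizable

witness order: e1, e2, e3, e4, e5, e6, e7
step 1: e1 enqueue(64) — queue <64>
step 2: e2 enqueue(86) — queue <64,86>
step 3: e3 enqueue(73) — queue <64,86,73>
step 4: e4 dequeue() → 64 — queue <86,73>
step 5: e5 enqueue(30) — queue <86,73,30>
step 6: e6 enqueue(67) — queue <86,73,30,67>
step 7: e7 dequeue() → 86 — queue <73,30,67>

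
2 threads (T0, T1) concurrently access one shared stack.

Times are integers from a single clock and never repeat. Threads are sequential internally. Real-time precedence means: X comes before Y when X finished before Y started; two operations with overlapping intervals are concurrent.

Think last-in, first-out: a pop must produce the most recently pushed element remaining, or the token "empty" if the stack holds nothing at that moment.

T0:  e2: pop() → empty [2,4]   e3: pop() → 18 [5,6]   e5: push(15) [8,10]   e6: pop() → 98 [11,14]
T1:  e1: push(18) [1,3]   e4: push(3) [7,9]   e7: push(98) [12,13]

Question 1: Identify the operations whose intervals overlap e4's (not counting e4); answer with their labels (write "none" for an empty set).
e4 runs from 7 to 9; window-overlapping ops are concurrent
e1 [1,3]: before
e2 [2,4]: before
e3 [5,6]: before
e5 [8,10]: concurrent
e6 [11,14]: after
e7 [12,13]: after

e5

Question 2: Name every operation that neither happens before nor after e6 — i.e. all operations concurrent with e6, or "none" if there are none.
e6 spans [11,14]; an op avoiding the whole window 11..14 is ordered, any other is concurrent
e1 [1,3]: before
e2 [2,4]: before
e3 [5,6]: before
e4 [7,9]: before
e5 [8,10]: before
e7 [12,13]: concurrent

e7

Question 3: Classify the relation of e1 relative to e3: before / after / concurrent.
e1 spans [1,3], e3 spans [5,6]
resp(e1)=3 < inv(e3)=5

before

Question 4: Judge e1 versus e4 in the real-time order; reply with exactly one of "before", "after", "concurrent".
e1 spans [1,3], e4 spans [7,9]
resp(e1)=3 < inv(e4)=7

before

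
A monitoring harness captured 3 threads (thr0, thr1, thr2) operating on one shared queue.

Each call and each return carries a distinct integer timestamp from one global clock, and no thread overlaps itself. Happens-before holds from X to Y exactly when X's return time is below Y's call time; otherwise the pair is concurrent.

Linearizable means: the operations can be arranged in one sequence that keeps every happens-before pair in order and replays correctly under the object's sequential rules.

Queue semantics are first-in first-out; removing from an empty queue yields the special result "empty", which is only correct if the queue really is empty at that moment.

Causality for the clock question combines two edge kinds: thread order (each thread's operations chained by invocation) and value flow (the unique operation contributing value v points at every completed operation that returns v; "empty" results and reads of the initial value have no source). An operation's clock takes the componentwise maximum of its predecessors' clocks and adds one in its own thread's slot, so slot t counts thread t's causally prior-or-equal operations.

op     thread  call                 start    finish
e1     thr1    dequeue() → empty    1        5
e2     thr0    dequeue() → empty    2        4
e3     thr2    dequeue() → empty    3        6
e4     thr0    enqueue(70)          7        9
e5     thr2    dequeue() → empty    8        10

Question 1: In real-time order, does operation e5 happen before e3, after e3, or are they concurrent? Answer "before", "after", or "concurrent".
after

e5 spans [8,10], e3 spans [3,6]
resp(e3)=6 < inv(e5)=8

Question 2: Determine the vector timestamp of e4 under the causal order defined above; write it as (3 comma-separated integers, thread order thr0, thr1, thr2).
(2, 0, 0)

no predecessors for e3 (invoked 3): thr2 increments from zero → (0, 0, 1)
no predecessors for e1 (invoked 1): thr1 increments from zero → (0, 1, 0)
no predecessors for e2 (invoked 2): thr0 increments from zero → (1, 0, 0)
e5, invoked 8, takes VC(e3)=(0, 0, 1) under max, adds 1 for thr2 → (0, 0, 2)
e4, invoked 7, takes VC(e2)=(1, 0, 0) under max, adds 1 for thr0 → (2, 0, 0)
target: VC(e4) = (2, 0, 0)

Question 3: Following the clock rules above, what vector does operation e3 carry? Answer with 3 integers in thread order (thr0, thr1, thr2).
(0, 0, 1)

VC(e3, invoked at 3): no causal predecessors; +1 on thr2 → (0, 0, 1)
VC(e1, invoked at 1): no causal predecessors; +1 on thr1 → (0, 1, 0)
VC(e2, invoked at 2): no causal predecessors; +1 on thr0 → (1, 0, 0)
e5 (invocation 8): componentwise max over VC(e3)=(0, 0, 1), +1 at thr2, giving (0, 0, 2)
e4 (invocation 7): componentwise max over VC(e2)=(1, 0, 0), +1 at thr0, giving (2, 0, 0)
target: VC(e3) = (0, 0, 1)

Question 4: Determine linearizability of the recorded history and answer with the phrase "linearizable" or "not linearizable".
linearizable

one valid linearization: e1, e2, e3, e5, e4
1. e1 dequeue() → empty, leaving queue <>
2. e2 dequeue() → empty, leaving queue <>
3. e3 dequeue() → empty, leaving queue <>
4. e5 dequeue() → empty, leaving queue <>
5. e4 enqueue(70), leaving queue <70>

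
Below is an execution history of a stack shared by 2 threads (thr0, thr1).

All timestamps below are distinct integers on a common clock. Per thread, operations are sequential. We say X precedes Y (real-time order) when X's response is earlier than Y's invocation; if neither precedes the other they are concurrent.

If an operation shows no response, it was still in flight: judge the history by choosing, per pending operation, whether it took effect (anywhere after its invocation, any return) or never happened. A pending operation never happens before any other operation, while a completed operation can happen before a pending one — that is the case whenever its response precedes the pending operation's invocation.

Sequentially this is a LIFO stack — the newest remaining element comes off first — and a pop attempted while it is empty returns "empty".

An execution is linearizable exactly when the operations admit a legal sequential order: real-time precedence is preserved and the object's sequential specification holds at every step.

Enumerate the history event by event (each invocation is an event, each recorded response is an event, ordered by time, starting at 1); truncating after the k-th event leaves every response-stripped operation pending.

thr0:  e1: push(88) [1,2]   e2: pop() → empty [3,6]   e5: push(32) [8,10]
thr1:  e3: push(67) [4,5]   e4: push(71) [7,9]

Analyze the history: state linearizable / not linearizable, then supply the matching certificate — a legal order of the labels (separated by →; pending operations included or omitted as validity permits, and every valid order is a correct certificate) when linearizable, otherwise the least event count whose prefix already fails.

the violation lands at event 6, e2's response at time 6: events 1..5 linearize, events 1..6 do not
2 orders of the 3 completed stack ops respect real time; none is legal
e.g. e1, e2, e3: illegal at step 2, since e2 pop() → empty cannot apply there
e.g. e1, e3, e2: illegal at step 3, since e2 pop() → empty cannot apply there

not linearizable — minimal violating prefix: 6 events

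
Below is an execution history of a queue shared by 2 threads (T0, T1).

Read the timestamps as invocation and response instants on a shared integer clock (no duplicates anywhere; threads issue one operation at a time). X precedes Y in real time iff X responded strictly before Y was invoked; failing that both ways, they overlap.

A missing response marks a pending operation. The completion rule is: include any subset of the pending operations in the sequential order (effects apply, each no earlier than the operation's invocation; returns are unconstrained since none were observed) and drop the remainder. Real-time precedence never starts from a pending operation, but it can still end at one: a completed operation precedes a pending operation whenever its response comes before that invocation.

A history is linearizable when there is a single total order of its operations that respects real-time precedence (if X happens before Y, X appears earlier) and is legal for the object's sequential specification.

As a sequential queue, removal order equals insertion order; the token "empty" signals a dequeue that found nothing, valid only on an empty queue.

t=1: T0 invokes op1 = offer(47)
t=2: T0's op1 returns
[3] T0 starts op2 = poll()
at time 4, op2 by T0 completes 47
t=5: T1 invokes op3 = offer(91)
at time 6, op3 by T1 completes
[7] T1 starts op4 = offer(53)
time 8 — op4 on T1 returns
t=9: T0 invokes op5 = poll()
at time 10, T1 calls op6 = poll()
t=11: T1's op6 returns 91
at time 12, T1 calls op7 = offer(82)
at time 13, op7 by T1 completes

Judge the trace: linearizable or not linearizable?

linearizable

one valid linearization: op1, op2, op3, op4, op6, op5, op7
after step 1 (op1 offer(47)): queue <47>
after step 2 (op2 poll() → 47): queue <>
after step 3 (op3 offer(91)): queue <91>
after step 4 (op4 offer(53)): queue <91,53>
after step 5 (op6 poll() → 91): queue <53>
after step 6 (op5 poll() (pending, included)): queue <>
after step 7 (op7 offer(82)): queue <82>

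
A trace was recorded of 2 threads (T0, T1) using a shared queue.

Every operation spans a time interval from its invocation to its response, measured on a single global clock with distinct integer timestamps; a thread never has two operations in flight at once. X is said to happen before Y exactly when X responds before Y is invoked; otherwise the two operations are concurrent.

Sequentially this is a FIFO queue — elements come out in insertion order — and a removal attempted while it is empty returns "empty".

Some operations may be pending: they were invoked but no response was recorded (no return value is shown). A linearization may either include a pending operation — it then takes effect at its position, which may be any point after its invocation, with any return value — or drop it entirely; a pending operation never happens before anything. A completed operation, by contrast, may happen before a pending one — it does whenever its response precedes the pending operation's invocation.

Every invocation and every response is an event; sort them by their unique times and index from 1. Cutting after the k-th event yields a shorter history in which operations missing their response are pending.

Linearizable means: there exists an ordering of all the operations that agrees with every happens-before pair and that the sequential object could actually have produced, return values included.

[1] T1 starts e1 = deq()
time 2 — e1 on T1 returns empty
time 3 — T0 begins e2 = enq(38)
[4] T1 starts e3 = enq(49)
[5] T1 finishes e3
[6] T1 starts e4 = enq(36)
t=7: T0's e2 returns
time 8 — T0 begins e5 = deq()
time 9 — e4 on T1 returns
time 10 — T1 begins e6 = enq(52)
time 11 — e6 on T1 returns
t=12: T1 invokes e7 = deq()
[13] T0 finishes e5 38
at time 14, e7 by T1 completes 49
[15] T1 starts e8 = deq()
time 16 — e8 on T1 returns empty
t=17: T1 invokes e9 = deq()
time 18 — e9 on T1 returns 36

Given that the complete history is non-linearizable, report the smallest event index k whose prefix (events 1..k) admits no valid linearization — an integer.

events 1..15 are linearizable, e.g. via e1, e2, e3, e4, e5, e6, e7:
step 1: e1 deq() → empty — queue <>
step 2: e2 enq(38) — queue <38>
step 3: e3 enq(49) — queue <38,49>
step 4: e4 enq(36) — queue <38,49,36>
step 5: e5 deq() → 38 — queue <49,36>
step 6: e6 enq(52) — queue <49,36,52>
step 7: e7 deq() → 49 — queue <36,52>
at event 16 (e8's time-16 response) nothing linearizes any more
e.g. e1, e2, e3, e4, e5, e6, e7, e8: illegal at step 8, since e8 deq() → empty cannot apply there
e.g. e1, e2, e3, e4, e6, e5, e7, e8: illegal at step 8, since e8 deq() → empty cannot apply there

16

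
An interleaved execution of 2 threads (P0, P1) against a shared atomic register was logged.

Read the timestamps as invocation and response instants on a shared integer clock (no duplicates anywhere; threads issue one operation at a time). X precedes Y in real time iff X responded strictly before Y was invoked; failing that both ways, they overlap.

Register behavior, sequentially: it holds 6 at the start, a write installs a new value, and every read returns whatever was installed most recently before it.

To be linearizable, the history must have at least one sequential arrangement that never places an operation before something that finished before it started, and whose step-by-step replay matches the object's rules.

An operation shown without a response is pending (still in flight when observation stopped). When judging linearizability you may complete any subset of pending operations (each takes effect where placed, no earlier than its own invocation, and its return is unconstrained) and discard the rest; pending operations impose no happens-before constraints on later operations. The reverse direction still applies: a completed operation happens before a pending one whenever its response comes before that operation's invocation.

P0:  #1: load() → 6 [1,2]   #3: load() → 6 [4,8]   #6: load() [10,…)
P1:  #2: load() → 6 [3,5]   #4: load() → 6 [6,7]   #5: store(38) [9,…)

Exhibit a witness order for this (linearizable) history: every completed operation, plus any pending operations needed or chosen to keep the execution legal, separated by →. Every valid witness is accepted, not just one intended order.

#1 → #2 → #3 → #4

after step 1 (#1 load() → 6): value 6
after step 2 (#2 load() → 6): value 6
after step 3 (#3 load() → 6): value 6
after step 4 (#4 load() → 6): value 6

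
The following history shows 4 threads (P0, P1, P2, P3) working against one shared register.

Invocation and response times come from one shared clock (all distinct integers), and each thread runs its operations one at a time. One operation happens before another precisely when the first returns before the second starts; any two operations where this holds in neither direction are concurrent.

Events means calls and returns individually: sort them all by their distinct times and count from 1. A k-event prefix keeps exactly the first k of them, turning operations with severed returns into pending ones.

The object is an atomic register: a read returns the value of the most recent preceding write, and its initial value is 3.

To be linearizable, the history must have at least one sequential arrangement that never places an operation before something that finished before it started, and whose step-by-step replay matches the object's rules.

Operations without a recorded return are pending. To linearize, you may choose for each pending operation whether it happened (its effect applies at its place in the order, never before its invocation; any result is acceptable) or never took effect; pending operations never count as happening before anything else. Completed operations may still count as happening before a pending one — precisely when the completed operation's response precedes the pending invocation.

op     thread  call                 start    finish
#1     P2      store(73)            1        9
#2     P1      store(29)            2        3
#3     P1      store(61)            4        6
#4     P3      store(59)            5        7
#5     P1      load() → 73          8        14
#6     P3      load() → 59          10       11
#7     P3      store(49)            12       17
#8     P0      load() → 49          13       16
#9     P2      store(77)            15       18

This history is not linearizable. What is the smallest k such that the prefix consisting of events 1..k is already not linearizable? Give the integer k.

14

events 1..13 are linearizable, e.g. via #1, #2, #3, #4, #5, #6:
1. #1 store(73), leaving value 73
2. #2 store(29), leaving value 29
3. #3 store(61), leaving value 61
4. #4 store(59), leaving value 59
5. #5 load() (pending, included), leaving value 59
6. #6 load() → 59, leaving value 59
at event 14 (#5's time-14 response) nothing linearizes any more
completion choices over the 2 pending operations (#7, #8) were checked; none helps
e.g. #1, #2, #3, #4, #5, #6 (pending dropped): illegal at step 5, since #5 load() → 73 cannot apply there
e.g. #1, #2, #3, #4, #6, #5 (pending dropped): illegal at step 6, since #5 load() → 73 cannot apply there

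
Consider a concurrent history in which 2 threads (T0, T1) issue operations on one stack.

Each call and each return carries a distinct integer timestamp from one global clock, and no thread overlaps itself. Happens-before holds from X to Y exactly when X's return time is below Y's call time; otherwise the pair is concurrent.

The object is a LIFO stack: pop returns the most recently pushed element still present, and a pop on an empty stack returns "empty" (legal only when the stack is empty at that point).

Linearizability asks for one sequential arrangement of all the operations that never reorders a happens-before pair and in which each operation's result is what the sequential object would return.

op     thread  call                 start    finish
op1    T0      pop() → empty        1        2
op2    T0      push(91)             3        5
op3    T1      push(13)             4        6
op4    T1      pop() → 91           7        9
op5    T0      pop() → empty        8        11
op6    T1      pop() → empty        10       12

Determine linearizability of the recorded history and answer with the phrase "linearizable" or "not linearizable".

events 1..11 are fine; event 12 — the response of op6 at time 12 — makes the prefix non-linearizable
6 orders of the 6 completed stack ops respect real time; none is legal
for example op1, op2, op3, op4, op5, op6 fails at step 4: op4 pop() → 91 is not legal there
for example op1, op2, op3, op4, op6, op5 fails at step 4: op4 pop() → 91 is not legal there

not linearizable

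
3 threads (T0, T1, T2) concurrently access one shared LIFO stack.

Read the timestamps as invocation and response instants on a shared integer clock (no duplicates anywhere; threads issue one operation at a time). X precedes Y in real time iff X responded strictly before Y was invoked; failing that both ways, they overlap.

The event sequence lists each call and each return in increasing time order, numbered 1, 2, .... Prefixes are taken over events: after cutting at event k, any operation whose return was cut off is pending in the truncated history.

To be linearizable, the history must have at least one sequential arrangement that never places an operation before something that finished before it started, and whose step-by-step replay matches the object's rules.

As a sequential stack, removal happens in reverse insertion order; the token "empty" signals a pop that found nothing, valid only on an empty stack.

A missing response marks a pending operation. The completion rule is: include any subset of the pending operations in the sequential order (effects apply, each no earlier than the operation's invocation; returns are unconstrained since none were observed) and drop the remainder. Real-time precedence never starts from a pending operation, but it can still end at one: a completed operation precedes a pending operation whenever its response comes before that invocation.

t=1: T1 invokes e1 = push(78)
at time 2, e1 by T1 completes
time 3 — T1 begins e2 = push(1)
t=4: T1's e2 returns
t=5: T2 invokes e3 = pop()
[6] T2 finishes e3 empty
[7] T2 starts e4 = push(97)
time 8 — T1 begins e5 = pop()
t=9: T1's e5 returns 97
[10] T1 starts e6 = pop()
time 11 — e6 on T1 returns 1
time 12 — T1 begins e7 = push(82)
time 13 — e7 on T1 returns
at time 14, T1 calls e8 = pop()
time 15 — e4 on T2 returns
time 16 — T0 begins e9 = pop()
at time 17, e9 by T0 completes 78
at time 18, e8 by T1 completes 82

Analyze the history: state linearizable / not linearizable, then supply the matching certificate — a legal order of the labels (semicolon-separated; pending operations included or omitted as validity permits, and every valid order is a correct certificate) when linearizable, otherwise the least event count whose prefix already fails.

cut after 5 events: linearizable; cut after 6 events (e3 responds, time 6): not linearizable
the sole real-time-consistent order of 3 completed operations fails the LIFO stack replay
sample order e1, e2, e3 stalls at step 3 — e3 pop() → empty has no legal effect

not linearizable — minimal violating prefix: 6 events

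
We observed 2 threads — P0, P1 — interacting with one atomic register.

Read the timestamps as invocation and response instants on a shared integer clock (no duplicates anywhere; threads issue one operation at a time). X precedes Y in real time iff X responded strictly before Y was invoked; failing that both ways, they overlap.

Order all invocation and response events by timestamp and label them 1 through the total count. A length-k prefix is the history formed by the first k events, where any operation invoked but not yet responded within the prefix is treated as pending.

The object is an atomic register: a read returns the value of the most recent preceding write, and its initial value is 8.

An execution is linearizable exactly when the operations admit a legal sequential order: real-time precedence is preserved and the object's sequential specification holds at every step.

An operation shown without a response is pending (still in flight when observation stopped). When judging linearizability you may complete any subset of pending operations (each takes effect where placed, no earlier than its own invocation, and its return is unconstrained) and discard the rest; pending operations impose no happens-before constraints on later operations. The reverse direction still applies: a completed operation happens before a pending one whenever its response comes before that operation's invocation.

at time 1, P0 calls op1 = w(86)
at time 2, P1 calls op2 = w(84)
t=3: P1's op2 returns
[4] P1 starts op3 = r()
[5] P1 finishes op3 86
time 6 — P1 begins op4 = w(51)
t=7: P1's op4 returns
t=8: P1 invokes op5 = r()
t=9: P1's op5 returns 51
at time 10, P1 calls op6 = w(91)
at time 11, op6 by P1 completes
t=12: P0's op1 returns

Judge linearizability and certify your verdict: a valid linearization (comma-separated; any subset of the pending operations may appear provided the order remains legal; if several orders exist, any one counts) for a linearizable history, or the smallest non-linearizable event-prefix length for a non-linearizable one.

after step 1 (op2 w(84)): value 84
after step 2 (op1 w(86)): value 86
after step 3 (op3 r() → 86): value 86
after step 4 (op4 w(51)): value 51
after step 5 (op5 r() → 51): value 51
after step 6 (op6 w(91)): value 91

linearizable — witness: op2, op1, op3, op4, op5, op6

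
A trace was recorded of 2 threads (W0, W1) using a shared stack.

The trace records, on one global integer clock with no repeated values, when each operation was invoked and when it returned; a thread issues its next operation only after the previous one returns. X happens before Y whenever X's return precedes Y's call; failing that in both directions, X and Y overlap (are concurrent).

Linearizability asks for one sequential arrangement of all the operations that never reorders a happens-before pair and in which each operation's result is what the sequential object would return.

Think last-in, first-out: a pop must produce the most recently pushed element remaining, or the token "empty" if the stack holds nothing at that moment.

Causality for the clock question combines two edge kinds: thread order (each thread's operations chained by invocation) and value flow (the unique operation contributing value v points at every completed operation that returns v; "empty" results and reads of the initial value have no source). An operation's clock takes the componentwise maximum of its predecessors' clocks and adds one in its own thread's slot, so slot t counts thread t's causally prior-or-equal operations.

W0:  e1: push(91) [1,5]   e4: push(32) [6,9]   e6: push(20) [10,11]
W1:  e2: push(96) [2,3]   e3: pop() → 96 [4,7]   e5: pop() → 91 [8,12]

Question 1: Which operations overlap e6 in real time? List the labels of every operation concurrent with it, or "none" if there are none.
Answer: e5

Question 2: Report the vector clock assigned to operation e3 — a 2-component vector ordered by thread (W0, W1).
Answer: (0, 2)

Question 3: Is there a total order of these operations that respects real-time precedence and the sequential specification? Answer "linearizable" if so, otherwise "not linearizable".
linearizable

a witness: e1, e2, e3, e5, e4, e6
1. e1 push(91), leaving stack <91>
2. e2 push(96), leaving stack <91,96>
3. e3 pop() → 96, leaving stack <91>
4. e5 pop() → 91, leaving stack <>
5. e4 push(32), leaving stack <32>
6. e6 push(20), leaving stack <32,20>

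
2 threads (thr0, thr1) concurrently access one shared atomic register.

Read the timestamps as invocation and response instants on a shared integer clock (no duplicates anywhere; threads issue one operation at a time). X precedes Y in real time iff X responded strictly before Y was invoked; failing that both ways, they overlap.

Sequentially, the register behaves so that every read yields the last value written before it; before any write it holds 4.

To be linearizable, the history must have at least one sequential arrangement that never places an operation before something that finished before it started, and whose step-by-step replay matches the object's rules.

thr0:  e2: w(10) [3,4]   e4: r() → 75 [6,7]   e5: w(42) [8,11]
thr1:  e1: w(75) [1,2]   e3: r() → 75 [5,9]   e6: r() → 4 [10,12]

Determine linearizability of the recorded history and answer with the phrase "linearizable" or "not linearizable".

cut after 6 events: linearizable; cut after 7 events (e4 responds, time 7): not linearizable
exhaustive check: the 3 completed atomic register ops admit one real-time order; illegal
including or dropping the 1 pending operation (e3) in any combination fails
e.g. e1, e2, e4 (pending dropped): illegal at step 3, since e4 r() → 75 cannot apply there

not linearizable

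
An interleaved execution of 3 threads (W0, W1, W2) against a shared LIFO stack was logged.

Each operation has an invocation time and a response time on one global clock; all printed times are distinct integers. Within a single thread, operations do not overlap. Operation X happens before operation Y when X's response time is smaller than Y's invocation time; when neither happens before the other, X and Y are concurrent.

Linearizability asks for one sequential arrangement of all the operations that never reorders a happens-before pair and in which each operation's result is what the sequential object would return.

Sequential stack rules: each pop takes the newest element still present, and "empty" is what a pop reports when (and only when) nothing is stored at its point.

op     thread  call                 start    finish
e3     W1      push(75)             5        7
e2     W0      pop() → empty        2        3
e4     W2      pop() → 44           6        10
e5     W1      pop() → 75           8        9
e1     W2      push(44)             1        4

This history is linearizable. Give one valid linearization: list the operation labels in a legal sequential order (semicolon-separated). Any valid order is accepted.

e2; e1; e3; e5; e4

after step 1 (e2 pop() → empty): stack <>
after step 2 (e1 push(44)): stack <44>
after step 3 (e3 push(75)): stack <44,75>
after step 4 (e5 pop() → 75): stack <44>
after step 5 (e4 pop() → 44): stack <>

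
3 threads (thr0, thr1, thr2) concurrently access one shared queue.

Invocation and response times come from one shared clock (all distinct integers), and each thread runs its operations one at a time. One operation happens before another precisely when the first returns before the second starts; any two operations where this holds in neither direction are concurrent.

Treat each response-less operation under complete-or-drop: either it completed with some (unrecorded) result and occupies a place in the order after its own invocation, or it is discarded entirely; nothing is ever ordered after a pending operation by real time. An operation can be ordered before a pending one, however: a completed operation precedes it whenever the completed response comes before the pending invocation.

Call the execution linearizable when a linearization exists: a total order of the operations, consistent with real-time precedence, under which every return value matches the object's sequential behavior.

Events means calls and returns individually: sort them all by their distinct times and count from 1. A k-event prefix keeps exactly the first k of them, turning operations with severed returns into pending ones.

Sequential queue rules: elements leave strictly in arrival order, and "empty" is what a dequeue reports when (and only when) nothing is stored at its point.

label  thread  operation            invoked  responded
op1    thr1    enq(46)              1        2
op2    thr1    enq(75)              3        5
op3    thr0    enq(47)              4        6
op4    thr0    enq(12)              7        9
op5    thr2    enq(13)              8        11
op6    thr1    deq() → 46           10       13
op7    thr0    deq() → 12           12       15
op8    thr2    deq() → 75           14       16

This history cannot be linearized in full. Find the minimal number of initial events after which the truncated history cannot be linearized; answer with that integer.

15

events 1..14 are still linearizable — one witness is op1, op2, op3, op4, op5, op6:
after step 1 (op1 enq(46)): queue <46>
after step 2 (op2 enq(75)): queue <46,75>
after step 3 (op3 enq(47)): queue <46,75,47>
after step 4 (op4 enq(12)): queue <46,75,47,12>
after step 5 (op5 enq(13)): queue <46,75,47,12,13>
after step 6 (op6 deq() → 46): queue <75,47,12,13>
once event 15 joins (op7's response, time 15), exhaustive search finds no witness
completion choices over the 1 pending operation (op8) were checked; none helps
one such order, op1, op2, op3, op4, op5, op6, op7 (pending dropped), breaks at step 7 where op7 deq() → 12 is illegal
one such order, op1, op2, op3, op4, op5, op7, op6 (pending dropped), breaks at step 6 where op7 deq() → 12 is illegal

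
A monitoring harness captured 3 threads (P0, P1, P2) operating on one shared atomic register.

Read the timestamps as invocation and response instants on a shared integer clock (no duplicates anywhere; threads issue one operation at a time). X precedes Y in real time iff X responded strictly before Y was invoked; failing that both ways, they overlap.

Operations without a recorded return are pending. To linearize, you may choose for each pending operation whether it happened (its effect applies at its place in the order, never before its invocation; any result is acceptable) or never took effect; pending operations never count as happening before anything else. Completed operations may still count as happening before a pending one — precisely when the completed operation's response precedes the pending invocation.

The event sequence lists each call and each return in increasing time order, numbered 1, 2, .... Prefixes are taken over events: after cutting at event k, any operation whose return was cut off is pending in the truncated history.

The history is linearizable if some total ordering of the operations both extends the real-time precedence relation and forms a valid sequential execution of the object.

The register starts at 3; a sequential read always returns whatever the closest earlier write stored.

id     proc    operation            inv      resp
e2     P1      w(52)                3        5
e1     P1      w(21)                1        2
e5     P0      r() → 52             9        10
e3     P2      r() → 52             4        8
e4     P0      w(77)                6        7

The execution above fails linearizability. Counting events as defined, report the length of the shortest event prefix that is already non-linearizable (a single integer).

10

events 1..9 are still linearizable — one witness is e1, e2, e3, e4:
step 1: e1 w(21) — value 21
step 2: e2 w(52) — value 52
step 3: e3 r() → 52 — value 52
step 4: e4 w(77) — value 77
at event 10 (e5's time-10 response) nothing linearizes any more
one such order, e1, e2, e3, e4, e5, breaks at step 5 where e5 r() → 52 is illegal
one such order, e1, e2, e4, e3, e5, breaks at step 4 where e3 r() → 52 is illegal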